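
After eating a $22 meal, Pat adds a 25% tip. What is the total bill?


Calculate the tip:
25% of $22 = $5.50
Add tip to meal cost:
$22 + $5.50 = $27.50

$27.50


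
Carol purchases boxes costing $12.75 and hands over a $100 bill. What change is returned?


Start with the amount paid:
$100
Subtract the price:
$100 - $12.75 = $87.25

$87.25


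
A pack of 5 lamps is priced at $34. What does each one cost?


Total cost: $34
Number of items: 5
Unit price: $34 / 5 = $6.80

$6.80


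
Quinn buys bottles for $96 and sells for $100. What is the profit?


Selling price = $100
Cost price = $96
Profit = selling price - cost price:
Profit = $100 - $96 = $4

$4


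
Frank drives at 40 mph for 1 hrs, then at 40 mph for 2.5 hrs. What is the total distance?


Leg 1 distance:
40 x 1 = 40 miles
Leg 2 distance:
40 x 2.5 = 100 miles
Total distance:
40 + 100 = 140 miles

140 miles


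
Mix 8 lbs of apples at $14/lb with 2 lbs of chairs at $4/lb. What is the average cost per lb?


Cost of apples:
8 x $14 = $112
Cost of chairs:
2 x $4 = $8
Total cost: $112 + $8 = $120
Total weight: 10 lbs
Average: $120 / 10 = $12/lb

$12/lb


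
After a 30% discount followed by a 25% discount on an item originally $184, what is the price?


First discount:
30% of $184 = $55.20
Price after first discount:
$184 - $55.20 = $128.80
Second discount:
25% of $128.80 = $32.20
Final price:
$128.80 - $32.20 = $96.60

$96.60


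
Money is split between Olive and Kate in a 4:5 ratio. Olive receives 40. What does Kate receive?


Find the multiplier:
40 / 4 = 10
Apply to Kate's share:
5 x 10 = 50

50


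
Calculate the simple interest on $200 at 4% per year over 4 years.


Use the formula I = P x R x T / 100
P x R x T = 200 x 4 x 4 = 3200
I = 3200 / 100 = $32

$32


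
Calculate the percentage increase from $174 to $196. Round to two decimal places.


Find the absolute change:
|196 - 174| = 22
Divide by original and multiply by 100:
22 / 174 x 100 = 12.6436...% ≈ 12.64%

12.64%


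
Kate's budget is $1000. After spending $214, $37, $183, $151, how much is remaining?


Add up expenses:
$214 + $37 + $183 + $151 = $585
Subtract from budget:
$1000 - $585 = $415

$415


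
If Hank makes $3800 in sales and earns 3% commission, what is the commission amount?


Convert rate to decimal:
3% = 0.03
Multiply by sales:
$3800 x 0.03 = $114

$114


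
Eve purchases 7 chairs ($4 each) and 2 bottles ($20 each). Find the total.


Cost of chairs:
7 x $4 = $28
Cost of bottles:
2 x $20 = $40
Add both:
$28 + $40 = $68

$68


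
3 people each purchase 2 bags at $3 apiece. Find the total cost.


Cost per person:
2 x $3 = $6
Group total:
3 x $6 = $18

$18


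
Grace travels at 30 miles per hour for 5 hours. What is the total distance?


Use the formula: distance = speed x time
Speed = 30 mph, Time = 5 hours
30 x 5 = 150 miles

150 miles


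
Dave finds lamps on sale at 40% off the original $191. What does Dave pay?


Calculate the discount amount:
40% of $191 = $76.40
Subtract from original:
$191 - $76.40 = $114.60

$114.60


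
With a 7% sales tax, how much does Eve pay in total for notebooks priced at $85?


Calculate the tax:
7% of $85 = $5.95
Add tax to price:
$85 + $5.95 = $90.95

$90.95


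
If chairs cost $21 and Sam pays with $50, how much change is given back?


Start with the amount paid:
$50
Subtract the price:
$50 - $21 = $29

$29


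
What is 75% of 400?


Convert percentage to decimal:
75% = 0.75
Multiply:
400 x 0.75 = 300

300


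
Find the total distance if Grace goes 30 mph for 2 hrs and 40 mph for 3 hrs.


Leg 1 distance:
30 x 2 = 60 miles
Leg 2 distance:
40 x 3 = 120 miles
Total distance:
60 + 120 = 180 miles

180 miles


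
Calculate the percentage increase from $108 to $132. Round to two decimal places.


Find the absolute change:
|132 - 108| = 24
Divide by original and multiply by 100:
24 / 108 x 100 = 22.2222...% ≈ 22.22%

22.22%


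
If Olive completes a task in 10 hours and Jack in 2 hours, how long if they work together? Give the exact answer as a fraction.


Olive's rate: 1/10 of the job per hour
Jack's rate: 1/2 of the job per hour
Combined rate: 1/10 + 1/2 = 3/5 per hour
Time = 1 / (3/5) = 5/3 hours (≈ 1.67 hours)

5/3 hours


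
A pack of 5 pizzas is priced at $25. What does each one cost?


Total cost: $25
Number of items: 5
Unit price: $25 / 5 = $5

$5


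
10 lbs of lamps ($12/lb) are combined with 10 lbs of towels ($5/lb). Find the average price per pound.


Cost of lamps:
10 x $12 = $120
Cost of towels:
10 x $5 = $50
Total cost: $120 + $50 = $170
Total weight: 20 lbs
Average: $170 / 20 = $8.50/lb

$8.50/lb


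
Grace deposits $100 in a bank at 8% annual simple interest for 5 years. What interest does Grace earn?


Use the formula I = P x R x T / 100
P x R x T = 100 x 8 x 5 = 4000
I = 4000 / 100 = $40

$40


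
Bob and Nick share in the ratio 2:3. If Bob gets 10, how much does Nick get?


Find the multiplier:
10 / 2 = 5
Apply to Nick's share:
3 x 5 = 15

15


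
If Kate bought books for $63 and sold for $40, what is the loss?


Selling price = $40
Cost price = $63
Loss = cost price - selling price:
Loss = $63 - $40 = $23

$23


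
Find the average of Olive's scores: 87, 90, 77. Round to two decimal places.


Add the scores:
87 + 90 + 77 = 254
Divide by the number of tests:
254 / 3 = 84.6666... ≈ 84.67

84.67


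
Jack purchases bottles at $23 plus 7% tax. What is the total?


Calculate the tax:
7% of $23 = $1.61
Add tax to price:
$23 + $1.61 = $24.61

$24.61


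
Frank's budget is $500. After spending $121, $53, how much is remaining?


Add up expenses:
$121 + $53 = $174
Subtract from budget:
$500 - $174 = $326

$326


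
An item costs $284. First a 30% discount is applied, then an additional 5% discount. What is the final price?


First discount:
30% of $284 = $85.20
Price after first discount:
$284 - $85.20 = $198.80
Second discount:
5% of $198.80 = $9.94
Final price:
$198.80 - $9.94 = $188.86

$188.86


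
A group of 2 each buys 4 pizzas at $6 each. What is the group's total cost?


Cost per person:
4 x $6 = $24
Group total:
2 x $24 = $48

$48


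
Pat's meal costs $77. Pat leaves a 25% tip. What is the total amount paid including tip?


Calculate the tip:
25% of $77 = $19.25
Add tip to meal cost:
$77 + $19.25 = $96.25

$96.25


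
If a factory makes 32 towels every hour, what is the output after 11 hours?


Production rate: 32 towels per hour
Time: 11 hours
Total: 32 x 11 = 352 towels

352 towels


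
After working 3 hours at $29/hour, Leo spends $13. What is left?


Calculate earnings:
3 x $29 = $87
Subtract spending:
$87 - $13 = $74

$74


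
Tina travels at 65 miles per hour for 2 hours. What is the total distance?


Use the formula: distance = speed x time
Speed = 65 mph, Time = 2 hours
65 x 2 = 130 miles

130 miles


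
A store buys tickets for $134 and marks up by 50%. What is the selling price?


Calculate the markup amount:
50% of $134 = $67
Add to cost:
$134 + $67 = $201

$201


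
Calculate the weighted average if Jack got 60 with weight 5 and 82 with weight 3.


Weighted sum:
5 x 60 + 3 x 82 = 546
Total weight:
5 + 3 = 8
Weighted average:
546 / 8 = 68.25

68.25


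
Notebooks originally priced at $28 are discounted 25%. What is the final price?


Calculate the discount amount:
25% of $28 = $7
Subtract from original:
$28 - $7 = $21

$21


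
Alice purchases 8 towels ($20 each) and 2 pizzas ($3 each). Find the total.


Cost of towels:
8 x $20 = $160
Cost of pizzas:
2 x $3 = $6
Add both:
$160 + $6 = $166

$166


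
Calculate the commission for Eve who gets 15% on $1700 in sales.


Convert rate to decimal:
15% = 0.15
Multiply by sales:
$1700 x 0.15 = $255

$255


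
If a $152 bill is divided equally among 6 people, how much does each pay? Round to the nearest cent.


Total bill: $152
Number of people: 6
Each pays: $152 / 6 = $25.3333... ≈ $25.33

$25.33


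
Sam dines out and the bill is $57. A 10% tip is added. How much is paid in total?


Calculate the tip:
10% of $57 = $5.70
Add tip to meal cost:
$57 + $5.70 = $62.70

$62.70


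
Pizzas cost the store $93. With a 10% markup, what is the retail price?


Calculate the markup amount:
10% of $93 = $9.30
Add to cost:
$93 + $9.30 = $102.30

$102.30


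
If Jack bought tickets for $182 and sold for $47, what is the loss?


Selling price = $47
Cost price = $182
Loss = cost price - selling price:
Loss = $182 - $47 = $135

$135


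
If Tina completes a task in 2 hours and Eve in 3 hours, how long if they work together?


Tina's rate: 1/2 of the job per hour
Eve's rate: 1/3 of the job per hour
Combined rate: 1/2 + 1/3 = 5/6 per hour
Time = 1 / (5/6) = 6/5 = 1.2 hours

1.2 hours


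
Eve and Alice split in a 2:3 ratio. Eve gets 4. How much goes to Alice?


Find the multiplier:
4 / 2 = 2
Apply to Alice's share:
3 x 2 = 6

6


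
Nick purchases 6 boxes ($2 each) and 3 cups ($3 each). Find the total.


Cost of boxes:
6 x $2 = $12
Cost of cups:
3 x $3 = $9
Add both:
$12 + $9 = $21

$21


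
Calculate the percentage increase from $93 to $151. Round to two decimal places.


Find the absolute change:
|151 - 93| = 58
Divide by original and multiply by 100:
58 / 93 x 100 = 62.3655...% ≈ 62.37%

62.37%


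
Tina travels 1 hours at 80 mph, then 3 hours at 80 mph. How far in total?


Leg 1 distance:
80 x 1 = 80 miles
Leg 2 distance:
80 x 3 = 240 miles
Total distance:
80 + 240 = 320 miles

320 miles


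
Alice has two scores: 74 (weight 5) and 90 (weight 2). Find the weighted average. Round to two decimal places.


Weighted sum:
5 x 74 + 2 x 90 = 550
Total weight:
5 + 2 = 7
Weighted average:
550 / 7 = 78.5714... ≈ 78.57

78.57


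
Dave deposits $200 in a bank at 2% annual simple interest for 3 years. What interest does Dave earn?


Use the formula I = P x R x T / 100
P x R x T = 200 x 2 x 3 = 1200
I = 1200 / 100 = $12

$12


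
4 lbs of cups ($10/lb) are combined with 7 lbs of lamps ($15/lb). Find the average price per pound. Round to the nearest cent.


Cost of cups:
4 x $10 = $40
Cost of lamps:
7 x $15 = $105
Total cost: $40 + $105 = $145
Total weight: 11 lbs
Average: $145 / 11 = $13.1818... ≈ $13.18/lb

$13.18/lb


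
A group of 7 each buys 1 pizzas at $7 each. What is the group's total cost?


Cost per person:
1 x $7 = $7
Group total:
7 x $7 = $49

$49


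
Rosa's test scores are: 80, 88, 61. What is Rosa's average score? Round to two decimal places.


Add the scores:
80 + 88 + 61 = 229
Divide by the number of tests:
229 / 3 = 76.3333... ≈ 76.33

76.33


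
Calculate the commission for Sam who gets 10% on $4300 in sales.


Convert rate to decimal:
10% = 0.1
Multiply by sales:
$4300 x 0.1 = $430

$430


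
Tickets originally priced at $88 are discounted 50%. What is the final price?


Calculate the discount amount:
50% of $88 = $44
Subtract from original:
$88 - $44 = $44

$44


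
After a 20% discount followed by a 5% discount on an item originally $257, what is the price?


First discount:
20% of $257 = $51.40
Price after first discount:
$257 - $51.40 = $205.60
Second discount:
5% of $205.60 = $10.28
Final price:
$205.60 - $10.28 = $195.32

$195.32


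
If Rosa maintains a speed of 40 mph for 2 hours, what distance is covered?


Use the formula: distance = speed x time
Speed = 40 mph, Time = 2 hours
40 x 2 = 80 miles

80 miles


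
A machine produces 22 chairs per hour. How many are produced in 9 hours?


Production rate: 22 chairs per hour
Time: 9 hours
Total: 22 x 9 = 198 chairs

198 chairs


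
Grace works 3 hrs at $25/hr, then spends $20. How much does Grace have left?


Calculate earnings:
3 x $25 = $75
Subtract spending:
$75 - $20 = $55

$55


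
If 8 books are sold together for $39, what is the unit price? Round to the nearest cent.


Total cost: $39
Number of items: 8
Unit price: $39 / 8 = $4.875 ≈ $4.88

$4.88


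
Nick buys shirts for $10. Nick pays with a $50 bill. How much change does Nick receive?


Start with the amount paid:
$50
Subtract the price:
$50 - $10 = $40

$40


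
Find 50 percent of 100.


Convert percentage to decimal:
50% = 0.5
Multiply:
100 x 0.5 = 50

50


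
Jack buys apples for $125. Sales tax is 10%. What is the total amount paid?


Calculate the tax:
10% of $125 = $12.50
Add tax to price:
$125 + $12.50 = $137.50

$137.50


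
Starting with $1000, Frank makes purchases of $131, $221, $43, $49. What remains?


Add up expenses:
$131 + $221 + $43 + $49 = $444
Subtract from budget:
$1000 - $444 = $556

$556


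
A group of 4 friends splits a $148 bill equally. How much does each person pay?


Total bill: $148
Number of people: 4
Each pays: $148 / 4 = $37

$37


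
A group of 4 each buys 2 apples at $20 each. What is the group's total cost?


Cost per person:
2 x $20 = $40
Group total:
4 x $40 = $160

$160


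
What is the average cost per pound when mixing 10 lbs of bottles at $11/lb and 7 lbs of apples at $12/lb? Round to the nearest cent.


Cost of bottles:
10 x $11 = $110
Cost of apples:
7 x $12 = $84
Total cost: $110 + $84 = $194
Total weight: 17 lbs
Average: $194 / 17 = $11.4117... ≈ $11.41/lb

$11.41/lb


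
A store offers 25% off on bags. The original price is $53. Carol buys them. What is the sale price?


Calculate the discount amount:
25% of $53 = $13.25
Subtract from original:
$53 - $13.25 = $39.75

$39.75


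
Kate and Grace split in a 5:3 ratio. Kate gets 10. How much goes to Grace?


Find the multiplier:
10 / 5 = 2
Apply to Grace's share:
3 x 2 = 6

6


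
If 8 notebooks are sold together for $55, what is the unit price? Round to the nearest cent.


Total cost: $55
Number of items: 8
Unit price: $55 / 8 = $6.875 ≈ $6.88

$6.88


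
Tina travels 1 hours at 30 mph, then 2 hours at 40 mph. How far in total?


Leg 1 distance:
30 x 1 = 30 miles
Leg 2 distance:
40 x 2 = 80 miles
Total distance:
30 + 80 = 110 miles

110 miles


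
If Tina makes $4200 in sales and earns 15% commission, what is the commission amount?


Convert rate to decimal:
15% = 0.15
Multiply by sales:
$4200 x 0.15 = $630

$630


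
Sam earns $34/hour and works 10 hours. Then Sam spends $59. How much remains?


Calculate earnings:
10 x $34 = $340
Subtract spending:
$340 - $59 = $281

$281


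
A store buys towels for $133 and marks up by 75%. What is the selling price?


Calculate the markup amount:
75% of $133 = $99.75
Add to cost:
$133 + $99.75 = $232.75

$232.75


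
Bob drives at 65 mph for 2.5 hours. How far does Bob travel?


Use the formula: distance = speed x time
Speed = 65 mph, Time = 2.5 hours
65 x 2.5 = 162.5 miles

162.5 miles


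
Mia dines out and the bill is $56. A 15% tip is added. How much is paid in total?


Calculate the tip:
15% of $56 = $8.40
Add tip to meal cost:
$56 + $8.40 = $64.40

$64.40


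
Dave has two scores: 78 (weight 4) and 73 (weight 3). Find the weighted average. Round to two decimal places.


Weighted sum:
4 x 78 + 3 x 73 = 531
Total weight:
4 + 3 = 7
Weighted average:
531 / 7 = 75.8571... ≈ 75.86

75.86


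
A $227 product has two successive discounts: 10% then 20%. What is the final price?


First discount:
10% of $227 = $22.70
Price after first discount:
$227 - $22.70 = $204.30
Second discount:
20% of $204.30 = $40.86
Final price:
$204.30 - $40.86 = $163.44

$163.44


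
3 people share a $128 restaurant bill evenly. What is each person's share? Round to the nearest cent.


Total bill: $128
Number of people: 3
Each pays: $128 / 3 = $42.6666... ≈ $42.67

$42.67


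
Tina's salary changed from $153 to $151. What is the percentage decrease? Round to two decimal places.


Find the absolute change:
|151 - 153| = 2
Divide by original and multiply by 100:
2 / 153 x 100 = 1.3071...% ≈ 1.31%

1.31%


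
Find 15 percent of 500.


Convert percentage to decimal:
15% = 0.15
Multiply:
500 x 0.15 = 75

75


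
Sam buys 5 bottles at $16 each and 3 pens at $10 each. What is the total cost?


Cost of bottles:
5 x $16 = $80
Cost of pens:
3 x $10 = $30
Add both:
$80 + $30 = $110

$110


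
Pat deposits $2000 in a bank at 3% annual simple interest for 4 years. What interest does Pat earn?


Use the formula I = P x R x T / 100
P x R x T = 2000 x 3 x 4 = 24000
I = 24000 / 100 = $240

$240


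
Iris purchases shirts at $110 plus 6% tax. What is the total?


Calculate the tax:
6% of $110 = $6.60
Add tax to price:
$110 + $6.60 = $116.60

$116.60


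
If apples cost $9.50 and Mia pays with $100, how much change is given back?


Start with the amount paid:
$100
Subtract the price:
$100 - $9.50 = $90.50

$90.50


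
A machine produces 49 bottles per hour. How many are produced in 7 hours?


Production rate: 49 bottles per hour
Time: 7 hours
Total: 49 x 7 = 343 bottles

343 bottles


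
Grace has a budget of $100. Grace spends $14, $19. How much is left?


Add up expenses:
$14 + $19 = $33
Subtract from budget:
$100 - $33 = $67

$67


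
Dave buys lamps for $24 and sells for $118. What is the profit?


Selling price = $118
Cost price = $24
Profit = selling price - cost price:
Profit = $118 - $24 = $94

$94


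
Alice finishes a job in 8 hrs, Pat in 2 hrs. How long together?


Alice's rate: 1/8 of the job per hour
Pat's rate: 1/2 of the job per hour
Combined rate: 1/8 + 1/2 = 5/8 per hour
Time = 1 / (5/8) = 8/5 = 1.6 hours

1.6 hours


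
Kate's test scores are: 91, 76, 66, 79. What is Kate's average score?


Add the scores:
91 + 76 + 66 + 79 = 312
Divide by the number of tests:
312 / 4 = 78

78


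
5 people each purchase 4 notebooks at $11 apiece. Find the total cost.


Cost per person:
4 x $11 = $44
Group total:
5 x $44 = $220

$220


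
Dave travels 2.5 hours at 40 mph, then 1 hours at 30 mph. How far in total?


Leg 1 distance:
40 x 2.5 = 100 miles
Leg 2 distance:
30 x 1 = 30 miles
Total distance:
100 + 30 = 130 miles

130 miles


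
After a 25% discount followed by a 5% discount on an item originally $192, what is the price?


First discount:
25% of $192 = $48
Price after first discount:
$192 - $48 = $144
Second discount:
5% of $144 = $7.20
Final price:
$144 - $7.20 = $136.80

$136.80


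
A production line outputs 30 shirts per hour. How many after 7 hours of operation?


Production rate: 30 shirts per hour
Time: 7 hours
Total: 30 x 7 = 210 shirts

210 shirts


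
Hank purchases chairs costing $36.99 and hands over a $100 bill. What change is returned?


Start with the amount paid:
$100
Subtract the price:
$100 - $36.99 = $63.01

$63.01


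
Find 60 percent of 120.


Convert percentage to decimal:
60% = 0.6
Multiply:
120 x 0.6 = 72

72


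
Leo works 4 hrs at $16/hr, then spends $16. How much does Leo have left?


Calculate earnings:
4 x $16 = $64
Subtract spending:
$64 - $16 = $48

$48


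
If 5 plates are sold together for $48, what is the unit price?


Total cost: $48
Number of items: 5
Unit price: $48 / 5 = $9.60

$9.60


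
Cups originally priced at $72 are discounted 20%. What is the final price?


Calculate the discount amount:
20% of $72 = $14.40
Subtract from original:
$72 - $14.40 = $57.60

$57.60


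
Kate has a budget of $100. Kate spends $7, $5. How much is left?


Add up expenses:
$7 + $5 = $12
Subtract from budget:
$100 - $12 = $88

$88


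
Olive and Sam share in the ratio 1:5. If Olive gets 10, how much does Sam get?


Find the multiplier:
10 / 1 = 10
Apply to Sam's share:
5 x 10 = 50

50


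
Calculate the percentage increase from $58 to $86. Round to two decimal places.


Find the absolute change:
|86 - 58| = 28
Divide by original and multiply by 100:
28 / 58 x 100 = 48.2758...% ≈ 48.28%

48.28%


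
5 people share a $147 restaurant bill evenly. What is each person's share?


Total bill: $147
Number of people: 5
Each pays: $147 / 5 = $29.40

$29.40


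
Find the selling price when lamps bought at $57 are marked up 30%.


Calculate the markup amount:
30% of $57 = $17.10
Add to cost:
$57 + $17.10 = $74.10

$74.10


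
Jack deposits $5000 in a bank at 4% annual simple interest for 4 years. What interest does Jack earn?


Use the formula I = P x R x T / 100
P x R x T = 5000 x 4 x 4 = 80000
I = 80000 / 100 = $800

$800


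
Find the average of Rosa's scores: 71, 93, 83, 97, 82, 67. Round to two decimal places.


Add the scores:
71 + 93 + 83 + 97 + 82 + 67 = 493
Divide by the number of tests:
493 / 6 = 82.1666... ≈ 82.17

82.17


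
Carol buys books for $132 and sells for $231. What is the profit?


Selling price = $231
Cost price = $132
Profit = selling price - cost price:
Profit = $231 - $132 = $99

$99


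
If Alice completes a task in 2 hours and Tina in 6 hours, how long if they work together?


Alice's rate: 1/2 of the job per hour
Tina's rate: 1/6 of the job per hour
Combined rate: 1/2 + 1/6 = 2/3 per hour
Time = 1 / (2/3) = 3/2 = 1.5 hours

1.5 hours


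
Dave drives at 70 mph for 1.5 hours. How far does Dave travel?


Use the formula: distance = speed x time
Speed = 70 mph, Time = 1.5 hours
70 x 1.5 = 105 miles

105 miles


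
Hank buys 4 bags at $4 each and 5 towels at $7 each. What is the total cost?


Cost of bags:
4 x $4 = $16
Cost of towels:
5 x $7 = $35
Add both:
$16 + $35 = $51

$51


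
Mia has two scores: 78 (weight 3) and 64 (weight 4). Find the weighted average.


Weighted sum:
3 x 78 + 4 x 64 = 490
Total weight:
3 + 4 = 7
Weighted average:
490 / 7 = 70

70


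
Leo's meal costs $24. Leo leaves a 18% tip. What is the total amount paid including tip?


Calculate the tip:
18% of $24 = $4.32
Add tip to meal cost:
$24 + $4.32 = $28.32

$28.32


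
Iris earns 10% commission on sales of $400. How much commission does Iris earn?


Convert rate to decimal:
10% = 0.1
Multiply by sales:
$400 x 0.1 = $40

$40


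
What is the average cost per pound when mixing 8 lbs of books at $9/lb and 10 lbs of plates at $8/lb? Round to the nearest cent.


Cost of books:
8 x $9 = $72
Cost of plates:
10 x $8 = $80
Total cost: $72 + $80 = $152
Total weight: 18 lbs
Average: $152 / 18 = $8.4444... ≈ $8.44/lb

$8.44/lb


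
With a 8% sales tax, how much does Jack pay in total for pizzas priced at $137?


Calculate the tax:
8% of $137 = $10.96
Add tax to price:
$137 + $10.96 = $147.96

$147.96


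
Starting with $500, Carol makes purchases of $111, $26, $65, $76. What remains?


Add up expenses:
$111 + $26 + $65 + $76 = $278
Subtract from budget:
$500 - $278 = $222

$222


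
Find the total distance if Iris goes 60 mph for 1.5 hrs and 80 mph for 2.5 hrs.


Leg 1 distance:
60 x 1.5 = 90 miles
Leg 2 distance:
80 x 2.5 = 200 miles
Total distance:
90 + 200 = 290 miles

290 miles


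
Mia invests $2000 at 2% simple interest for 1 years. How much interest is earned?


Use the formula I = P x R x T / 100
P x R x T = 2000 x 2 x 1 = 4000
I = 4000 / 100 = $40

$40


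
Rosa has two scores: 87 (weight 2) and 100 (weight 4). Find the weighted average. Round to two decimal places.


Weighted sum:
2 x 87 + 4 x 100 = 574
Total weight:
2 + 4 = 6
Weighted average:
574 / 6 = 95.6666... ≈ 95.67

95.67


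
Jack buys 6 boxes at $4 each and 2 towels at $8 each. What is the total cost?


Cost of boxes:
6 x $4 = $24
Cost of towels:
2 x $8 = $16
Add both:
$24 + $16 = $40

$40


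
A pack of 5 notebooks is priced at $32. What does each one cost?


Total cost: $32
Number of items: 5
Unit price: $32 / 5 = $6.40

$6.40


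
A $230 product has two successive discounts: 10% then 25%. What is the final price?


First discount:
10% of $230 = $23
Price after first discount:
$230 - $23 = $207
Second discount:
25% of $207 = $51.75
Final price:
$207 - $51.75 = $155.25

$155.25


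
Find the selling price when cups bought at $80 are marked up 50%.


Calculate the markup amount:
50% of $80 = $40
Add to cost:
$80 + $40 = $120

$120


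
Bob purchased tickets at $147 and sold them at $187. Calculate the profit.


Selling price = $187
Cost price = $147
Profit = selling price - cost price:
Profit = $187 - $147 = $40

$40


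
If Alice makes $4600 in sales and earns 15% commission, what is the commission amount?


Convert rate to decimal:
15% = 0.15
Multiply by sales:
$4600 x 0.15 = $690

$690


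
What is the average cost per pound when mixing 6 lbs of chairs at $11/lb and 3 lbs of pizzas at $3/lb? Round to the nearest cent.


Cost of chairs:
6 x $11 = $66
Cost of pizzas:
3 x $3 = $9
Total cost: $66 + $9 = $75
Total weight: 9 lbs
Average: $75 / 9 = $8.3333... ≈ $8.33/lb

$8.33/lb


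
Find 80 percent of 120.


Convert percentage to decimal:
80% = 0.8
Multiply:
120 x 0.8 = 96

96


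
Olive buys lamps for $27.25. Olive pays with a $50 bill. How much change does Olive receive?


Start with the amount paid:
$50
Subtract the price:
$50 - $27.25 = $22.75

$22.75


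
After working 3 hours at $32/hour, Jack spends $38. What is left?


Calculate earnings:
3 x $32 = $96
Subtract spending:
$96 - $38 = $58

$58


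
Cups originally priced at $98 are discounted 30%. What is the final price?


Calculate the discount amount:
30% of $98 = $29.40
Subtract from original:
$98 - $29.40 = $68.60

$68.60


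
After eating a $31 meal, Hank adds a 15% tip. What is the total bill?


Calculate the tip:
15% of $31 = $4.65
Add tip to meal cost:
$31 + $4.65 = $35.65

$35.65


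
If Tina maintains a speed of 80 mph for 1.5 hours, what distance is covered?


Use the formula: distance = speed x time
Speed = 80 mph, Time = 1.5 hours
80 x 1.5 = 120 miles

120 miles


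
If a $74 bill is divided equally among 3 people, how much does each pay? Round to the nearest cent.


Total bill: $74
Number of people: 3
Each pays: $74 / 3 = $24.6666... ≈ $24.67

$24.67


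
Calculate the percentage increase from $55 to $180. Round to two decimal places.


Find the absolute change:
|180 - 55| = 125
Divide by original and multiply by 100:
125 / 55 x 100 = 227.2727...% ≈ 227.27%

227.27%


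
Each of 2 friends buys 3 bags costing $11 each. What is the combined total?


Cost per person:
3 x $11 = $33
Group total:
2 x $33 = $66

$66


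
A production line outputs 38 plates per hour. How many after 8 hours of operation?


Production rate: 38 plates per hour
Time: 8 hours
Total: 38 x 8 = 304 plates

304 plates


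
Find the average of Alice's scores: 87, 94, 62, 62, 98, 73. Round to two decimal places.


Add the scores:
87 + 94 + 62 + 62 + 98 + 73 = 476
Divide by the number of tests:
476 / 6 = 79.3333... ≈ 79.33

79.33


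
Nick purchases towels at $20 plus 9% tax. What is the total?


Calculate the tax:
9% of $20 = $1.80
Add tax to price:
$20 + $1.80 = $21.80

$21.80


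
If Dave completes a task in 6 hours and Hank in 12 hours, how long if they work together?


Dave's rate: 1/6 of the job per hour
Hank's rate: 1/12 of the job per hour
Combined rate: 1/6 + 1/12 = 1/4 per hour
Time = 1 / (1/4) = 4 hours

4 hours


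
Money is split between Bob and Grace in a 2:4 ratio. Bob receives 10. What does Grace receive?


Find the multiplier:
10 / 2 = 5
Apply to Grace's share:
4 x 5 = 20

20


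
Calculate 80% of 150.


Convert percentage to decimal:
80% = 0.8
Multiply:
150 x 0.8 = 120

120


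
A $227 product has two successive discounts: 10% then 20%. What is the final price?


First discount:
10% of $227 = $22.70
Price after first discount:
$227 - $22.70 = $204.30
Second discount:
20% of $204.30 = $40.86
Final price:
$204.30 - $40.86 = $163.44

$163.44


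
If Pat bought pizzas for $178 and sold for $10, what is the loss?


Selling price = $10
Cost price = $178
Loss = cost price - selling price:
Loss = $178 - $10 = $168

$168


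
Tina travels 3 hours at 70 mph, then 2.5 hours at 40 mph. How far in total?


Leg 1 distance:
70 x 3 = 210 miles
Leg 2 distance:
40 x 2.5 = 100 miles
Total distance:
210 + 100 = 310 miles

310 miles


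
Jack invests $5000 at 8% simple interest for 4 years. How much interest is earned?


Use the formula I = P x R x T / 100
P x R x T = 5000 x 8 x 4 = 160000
I = 160000 / 100 = $1600

$1600


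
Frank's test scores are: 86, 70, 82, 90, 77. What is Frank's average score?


Add the scores:
86 + 70 + 82 + 90 + 77 = 405
Divide by the number of tests:
405 / 5 = 81

81


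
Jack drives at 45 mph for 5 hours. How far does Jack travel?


Use the formula: distance = speed x time
Speed = 45 mph, Time = 5 hours
45 x 5 = 225 miles

225 miles


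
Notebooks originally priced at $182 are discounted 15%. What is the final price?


Calculate the discount amount:
15% of $182 = $27.30
Subtract from original:
$182 - $27.30 = $154.70

$154.70


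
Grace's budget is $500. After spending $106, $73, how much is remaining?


Add up expenses:
$106 + $73 = $179
Subtract from budget:
$500 - $179 = $321

$321


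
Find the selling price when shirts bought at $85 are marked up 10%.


Calculate the markup amount:
10% of $85 = $8.50
Add to cost:
$85 + $8.50 = $93.50

$93.50


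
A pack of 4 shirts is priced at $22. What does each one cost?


Total cost: $22
Number of items: 4
Unit price: $22 / 4 = $5.50

$5.50


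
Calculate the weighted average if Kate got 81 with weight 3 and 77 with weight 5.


Weighted sum:
3 x 81 + 5 x 77 = 628
Total weight:
3 + 5 = 8
Weighted average:
628 / 8 = 78.5

78.5


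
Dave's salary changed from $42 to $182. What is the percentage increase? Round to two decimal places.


Find the absolute change:
|182 - 42| = 140
Divide by original and multiply by 100:
140 / 42 x 100 = 333.3333...% ≈ 333.33%

333.33%


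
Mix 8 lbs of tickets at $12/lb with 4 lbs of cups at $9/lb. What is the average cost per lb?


Cost of tickets:
8 x $12 = $96
Cost of cups:
4 x $9 = $36
Total cost: $96 + $36 = $132
Total weight: 12 lbs
Average: $132 / 12 = $11/lb

$11/lb


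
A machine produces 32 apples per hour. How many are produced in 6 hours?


Production rate: 32 apples per hour
Time: 6 hours
Total: 32 x 6 = 192 apples

192 apples


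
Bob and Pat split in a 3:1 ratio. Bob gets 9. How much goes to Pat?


Find the multiplier:
9 / 3 = 3
Apply to Pat's share:
1 x 3 = 3

3


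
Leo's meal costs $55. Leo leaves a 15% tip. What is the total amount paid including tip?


Calculate the tip:
15% of $55 = $8.25
Add tip to meal cost:
$55 + $8.25 = $63.25

$63.25


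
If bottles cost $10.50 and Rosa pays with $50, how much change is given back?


Start with the amount paid:
$50
Subtract the price:
$50 - $10.50 = $39.50

$39.50


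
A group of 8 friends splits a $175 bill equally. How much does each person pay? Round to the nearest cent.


Total bill: $175
Number of people: 8
Each pays: $175 / 8 = $21.875 ≈ $21.88

$21.88


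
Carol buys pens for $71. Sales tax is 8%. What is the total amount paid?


Calculate the tax:
8% of $71 = $5.68
Add tax to price:
$71 + $5.68 = $76.68

$76.68


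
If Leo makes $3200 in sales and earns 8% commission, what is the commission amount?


Convert rate to decimal:
8% = 0.08
Multiply by sales:
$3200 x 0.08 = $256

$256


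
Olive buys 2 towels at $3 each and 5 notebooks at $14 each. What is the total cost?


Cost of towels:
2 x $3 = $6
Cost of notebooks:
5 x $14 = $70
Add both:
$6 + $70 = $76

$76


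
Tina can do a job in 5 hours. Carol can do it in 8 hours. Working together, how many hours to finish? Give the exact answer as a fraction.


Tina's rate: 1/5 of the job per hour
Carol's rate: 1/8 of the job per hour
Combined rate: 1/5 + 1/8 = 13/40 per hour
Time = 1 / (13/40) = 40/13 hours (≈ 3.08 hours)

40/13 hours


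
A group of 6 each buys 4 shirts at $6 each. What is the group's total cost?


Cost per person:
4 x $6 = $24
Group total:
6 x $24 = $144

$144


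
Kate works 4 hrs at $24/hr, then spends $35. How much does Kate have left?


Calculate earnings:
4 x $24 = $96
Subtract spending:
$96 - $35 = $61

$61


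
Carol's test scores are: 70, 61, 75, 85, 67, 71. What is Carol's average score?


Add the scores:
70 + 61 + 75 + 85 + 67 + 71 = 429
Divide by the number of tests:
429 / 6 = 71.5

71.5


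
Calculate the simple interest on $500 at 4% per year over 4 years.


Use the formula I = P x R x T / 100
P x R x T = 500 x 4 x 4 = 8000
I = 8000 / 100 = $80

$80


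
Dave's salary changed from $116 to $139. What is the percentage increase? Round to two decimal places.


Find the absolute change:
|139 - 116| = 23
Divide by original and multiply by 100:
23 / 116 x 100 = 19.8275...% ≈ 19.83%

19.83%


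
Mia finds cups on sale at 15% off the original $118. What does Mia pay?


Calculate the discount amount:
15% of $118 = $17.70
Subtract from original:
$118 - $17.70 = $100.30

$100.30


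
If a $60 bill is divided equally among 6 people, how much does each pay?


Total bill: $60
Number of people: 6
Each pays: $60 / 6 = $10

$10


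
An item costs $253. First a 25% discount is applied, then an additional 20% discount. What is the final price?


First discount:
25% of $253 = $63.25
Price after first discount:
$253 - $63.25 = $189.75
Second discount:
20% of $189.75 = $37.95
Final price:
$189.75 - $37.95 = $151.80

$151.80


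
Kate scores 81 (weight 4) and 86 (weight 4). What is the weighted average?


Weighted sum:
4 x 81 + 4 x 86 = 668
Total weight:
4 + 4 = 8
Weighted average:
668 / 8 = 83.5

83.5


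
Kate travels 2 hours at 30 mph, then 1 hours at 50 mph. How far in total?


Leg 1 distance:
30 x 2 = 60 miles
Leg 2 distance:
50 x 1 = 50 miles
Total distance:
60 + 50 = 110 miles

110 miles


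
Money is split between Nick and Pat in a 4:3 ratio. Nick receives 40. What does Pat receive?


Find the multiplier:
40 / 4 = 10
Apply to Pat's share:
3 x 10 = 30

30


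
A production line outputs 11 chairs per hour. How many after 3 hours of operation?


Production rate: 11 chairs per hour
Time: 3 hours
Total: 11 x 3 = 33 chairs

33 chairs


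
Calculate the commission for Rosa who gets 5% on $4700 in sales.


Convert rate to decimal:
5% = 0.05
Multiply by sales:
$4700 x 0.05 = $235

$235


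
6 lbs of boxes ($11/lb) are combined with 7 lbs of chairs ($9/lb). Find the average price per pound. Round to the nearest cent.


Cost of boxes:
6 x $11 = $66
Cost of chairs:
7 x $9 = $63
Total cost: $66 + $63 = $129
Total weight: 13 lbs
Average: $129 / 13 = $9.9230... ≈ $9.92/lb

$9.92/lb


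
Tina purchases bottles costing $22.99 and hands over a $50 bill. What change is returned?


Start with the amount paid:
$50
Subtract the price:
$50 - $22.99 = $27.01

$27.01


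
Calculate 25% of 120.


Convert percentage to decimal:
25% = 0.25
Multiply:
120 x 0.25 = 30

30


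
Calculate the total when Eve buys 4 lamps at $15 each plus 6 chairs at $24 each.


Cost of lamps:
4 x $15 = $60
Cost of chairs:
6 x $24 = $144
Add both:
$60 + $144 = $204

$204


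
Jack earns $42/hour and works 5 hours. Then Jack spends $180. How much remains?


Calculate earnings:
5 x $42 = $210
Subtract spending:
$210 - $180 = $30

$30


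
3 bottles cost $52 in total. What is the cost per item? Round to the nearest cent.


Total cost: $52
Number of items: 3
Unit price: $52 / 3 = $17.3333... ≈ $17.33

$17.33


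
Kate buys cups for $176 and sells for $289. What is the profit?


Selling price = $289
Cost price = $176
Profit = selling price - cost price:
Profit = $289 - $176 = $113

$113


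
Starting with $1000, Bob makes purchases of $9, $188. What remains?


Add up expenses:
$9 + $188 = $197
Subtract from budget:
$1000 - $197 = $803

$803


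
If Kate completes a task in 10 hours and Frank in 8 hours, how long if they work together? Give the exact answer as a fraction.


Kate's rate: 1/10 of the job per hour
Frank's rate: 1/8 of the job per hour
Combined rate: 1/10 + 1/8 = 9/40 per hour
Time = 1 / (9/40) = 40/9 hours (≈ 4.44 hours)

40/9 hours


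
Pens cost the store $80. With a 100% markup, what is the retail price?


Calculate the markup amount:
100% of $80 = $80
Add to cost:
$80 + $80 = $160

$160


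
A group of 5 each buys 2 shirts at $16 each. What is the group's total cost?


Cost per person:
2 x $16 = $32
Group total:
5 x $32 = $160

$160


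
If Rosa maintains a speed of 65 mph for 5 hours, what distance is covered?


Use the formula: distance = speed x time
Speed = 65 mph, Time = 5 hours
65 x 5 = 325 miles

325 miles


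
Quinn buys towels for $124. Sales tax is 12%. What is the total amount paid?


Calculate the tax:
12% of $124 = $14.88
Add tax to price:
$124 + $14.88 = $138.88

$138.88


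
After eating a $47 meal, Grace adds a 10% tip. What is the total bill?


Calculate the tip:
10% of $47 = $4.70
Add tip to meal cost:
$47 + $4.70 = $51.70

$51.70


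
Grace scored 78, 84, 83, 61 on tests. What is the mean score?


Add the scores:
78 + 84 + 83 + 61 = 306
Divide by the number of tests:
306 / 4 = 76.5

76.5


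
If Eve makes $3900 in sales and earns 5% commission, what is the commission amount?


Convert rate to decimal:
5% = 0.05
Multiply by sales:
$3900 x 0.05 = $195

$195


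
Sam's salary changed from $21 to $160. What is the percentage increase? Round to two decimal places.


Find the absolute change:
|160 - 21| = 139
Divide by original and multiply by 100:
139 / 21 x 100 = 661.9047...% ≈ 661.9%

661.9%


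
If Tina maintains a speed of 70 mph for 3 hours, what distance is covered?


Use the formula: distance = speed x time
Speed = 70 mph, Time = 3 hours
70 x 3 = 210 miles

210 miles


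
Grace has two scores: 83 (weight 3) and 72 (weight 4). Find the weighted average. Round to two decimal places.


Weighted sum:
3 x 83 + 4 x 72 = 537
Total weight:
3 + 4 = 7
Weighted average:
537 / 7 = 76.7142... ≈ 76.71

76.71


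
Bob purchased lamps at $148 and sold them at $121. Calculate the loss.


Selling price = $121
Cost price = $148
Loss = cost price - selling price:
Loss = $148 - $121 = $27

$27


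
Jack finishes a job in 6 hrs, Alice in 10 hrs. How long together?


Jack's rate: 1/6 of the job per hour
Alice's rate: 1/10 of the job per hour
Combined rate: 1/6 + 1/10 = 4/15 per hour
Time = 1 / (4/15) = 15/4 = 3.75 hours

3.75 hours


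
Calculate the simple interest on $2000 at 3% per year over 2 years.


Use the formula I = P x R x T / 100
P x R x T = 2000 x 3 x 2 = 12000
I = 12000 / 100 = $120

$120


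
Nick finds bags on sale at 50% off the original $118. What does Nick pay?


Calculate the discount amount:
50% of $118 = $59
Subtract from original:
$118 - $59 = $59

$59


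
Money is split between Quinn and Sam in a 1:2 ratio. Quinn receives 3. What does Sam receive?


Find the multiplier:
3 / 1 = 3
Apply to Sam's share:
2 x 3 = 6

6


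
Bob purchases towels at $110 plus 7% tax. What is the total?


Calculate the tax:
7% of $110 = $7.70
Add tax to price:
$110 + $7.70 = $117.70

$117.70


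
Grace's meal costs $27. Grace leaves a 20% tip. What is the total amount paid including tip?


Calculate the tip:
20% of $27 = $5.40
Add tip to meal cost:
$27 + $5.40 = $32.40

$32.40


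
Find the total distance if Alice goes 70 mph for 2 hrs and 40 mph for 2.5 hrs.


Leg 1 distance:
70 x 2 = 140 miles
Leg 2 distance:
40 x 2.5 = 100 miles
Total distance:
140 + 100 = 240 miles

240 miles


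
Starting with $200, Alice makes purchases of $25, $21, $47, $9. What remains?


Add up expenses:
$25 + $21 + $47 + $9 = $102
Subtract from budget:
$200 - $102 = $98

$98
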